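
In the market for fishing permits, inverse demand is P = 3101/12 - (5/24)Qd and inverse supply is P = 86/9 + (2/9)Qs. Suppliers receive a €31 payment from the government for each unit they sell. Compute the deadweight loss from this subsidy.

Pre-subsidy: 3101/12 - (5/24)Q = 86/9 + (2/9)Q gives Q* = 578 and P* = 138.
With the subsidy, sellers receive Ps = Pb + 31 for each unit, where Pb is the price buyers pay.
On the curves, Pb = 3101/12 - (5/24)Q and Ps = 86/9 + (2/9)Q; the wedge Ps − Pb = 31 gives 86/9 + (2/9)Q − (3101/12 - (5/24)Q) = 31, so Q' = 650.
Then Pb = 3101/12 − (5/24)·650 = 123 and Ps = 86/9 + (2/9)·650 = 154.
The subsidy expands output by 650 − 578 = 72 past the efficient level; on those units the gap between marginal cost and willingness to pay runs from 0 up to 31.
DWL = ½ × 31 × 72 = 1116.

Deadweight loss = €1116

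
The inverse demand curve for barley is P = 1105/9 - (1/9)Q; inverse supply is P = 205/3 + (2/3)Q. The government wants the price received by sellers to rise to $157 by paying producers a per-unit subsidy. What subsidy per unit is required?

Required subsidy s = $49 per unit

At a seller price of 157, quantity supplied is -102.5 + 1.5·157 = 133.
Buyers absorb 133 only when they pay Pb = 1105/9 − (1/9)·133 = 108.
s = Ps − Pb = 157 − 108 = 49.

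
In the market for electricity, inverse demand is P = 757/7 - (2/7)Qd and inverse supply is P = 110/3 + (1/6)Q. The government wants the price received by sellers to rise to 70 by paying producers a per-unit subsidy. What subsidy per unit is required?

Required subsidy s = 19 per unit

At a seller price of 70, quantity supplied is -220 + 6·70 = 200.
Buyers absorb 200 only when they pay Pb = 757/7 − (2/7)·200 = 51.
s = Ps − Pb = 70 − 51 = 19.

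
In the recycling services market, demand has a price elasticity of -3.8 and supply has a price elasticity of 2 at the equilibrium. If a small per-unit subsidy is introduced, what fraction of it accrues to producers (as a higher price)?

For a small subsidy around the equilibrium, the benefit split depends on the relative slopes, which at a point are proportional to the elasticities.
Buyer share = εs/(εs + |εd|) = 2/(2 + 3.8) = 10/29; seller share = |εd|/(εs + |εd|) = 19/29.
So producers capture 19/29 of the subsidy.

Producer share = 19/29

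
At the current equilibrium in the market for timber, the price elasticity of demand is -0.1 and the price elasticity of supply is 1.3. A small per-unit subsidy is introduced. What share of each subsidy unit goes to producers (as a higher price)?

For a small subsidy around the equilibrium, the benefit split depends on the relative slopes, which at a point are proportional to the elasticities.
Buyer share = εs/(εs + |εd|) = 1.3/(1.3 + 0.1) = 13/14; seller share = |εd|/(εs + |εd|) = 1/14.
So producers capture 1/14 of the subsidy.

Producer share = 1/14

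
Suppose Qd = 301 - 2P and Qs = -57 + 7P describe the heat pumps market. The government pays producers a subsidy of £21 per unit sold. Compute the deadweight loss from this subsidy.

Deadweight loss = £343

Pre-subsidy: 301 - 2P = -57 + 7P gives P* = 358/9, Q* = 1993/9.
With the subsidy, sellers receive Ps = Pb + 21 for each unit, where Pb is the price buyers pay.
Supply in terms of Pb becomes Qs = -57 + 7(Pb + 21) = 90 + 7Pb. Setting this equal to demand: 301 - 2Pb = 90 + 7Pb, so Pb = 211/9.
Sellers receive Ps = 211/9 + 21 = 400/9; Q' = 301 − 2·(211/9) = 2287/9.
The subsidy expands output by 2287/9 − 1993/9 = 98/3 past the efficient level; on those units the gap between marginal cost and willingness to pay runs from 0 up to 21.
DWL = ½ × 21 × 98/3 = 343.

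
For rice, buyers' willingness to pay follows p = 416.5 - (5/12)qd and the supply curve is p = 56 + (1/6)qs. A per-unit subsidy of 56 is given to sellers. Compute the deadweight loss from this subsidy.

Pre-subsidy: 416.5 - (5/12)q = 56 + (1/6)q gives q* = 618 and p* = 159.
With the subsidy, sellers receive ps = pb + 56 for each unit, where pb is the price buyers pay.
On the curves, pb = 416.5 - (5/12)q and ps = 56 + (1/6)q; the wedge ps − pb = 56 gives 56 + (1/6)q − (416.5 - (5/12)q) = 56, so q' = 714.
Then pb = 416.5 − (5/12)·714 = 119 and ps = 56 + (1/6)·714 = 175.
The subsidy expands output by 714 − 618 = 96 past the efficient level; on those units the gap between marginal cost and willingness to pay runs from 0 up to 56.
DWL = ½ × 56 × 96 = 2688.

Deadweight loss = 2688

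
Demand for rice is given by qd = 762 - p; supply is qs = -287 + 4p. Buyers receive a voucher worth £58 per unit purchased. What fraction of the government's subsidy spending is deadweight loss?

Pre-subsidy: 762 - p = -287 + 4p gives p* = 209.8, q* = 552.2.
With the rebate, buyers effectively pay pb = ps − 58, where ps is the price sellers receive.
Demand in terms of ps becomes qd = 762 − 1(ps − 58) = 820 - ps. Setting this equal to supply: 820 - ps = -287 + 4ps, so ps = 221.4.
Buyers pay pb = 221.4 − 58 = 163.4; q' = -287 + 4·221.4 = 598.6.
ΔCS = ½(552.2 + 598.6)(209.8 − 163.4) = 26698.56; ΔPS = ½(552.2 + 598.6)(221.4 − 209.8) = 6674.64.
Government spending = 58 × 598.6 = 34718.8.
DWL = ½ × 58 × (598.6 − 552.2) = 1345.6; fraction = 1345.6 / 34718.8 = 116/2993.

DWL / government spending = 116/2993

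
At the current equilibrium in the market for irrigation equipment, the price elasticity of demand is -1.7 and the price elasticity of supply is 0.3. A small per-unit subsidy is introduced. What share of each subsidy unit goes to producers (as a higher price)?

Producer share = 0.85

For a small subsidy around the equilibrium, the benefit split depends on the relative slopes, which at a point are proportional to the elasticities.
Buyer share = εs/(εs + |εd|) = 0.3/(0.3 + 1.7) = 0.15; seller share = |εd|/(εs + |εd|) = 0.85.
So producers capture 0.85 of the subsidy.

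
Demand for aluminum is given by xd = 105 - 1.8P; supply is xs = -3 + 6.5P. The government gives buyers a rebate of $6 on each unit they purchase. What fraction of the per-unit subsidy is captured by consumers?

Pre-subsidy: 105 - 1.8P = -3 + 6.5P gives P* = 1080/83, x* = 6771/83.
With the rebate, buyers effectively pay Pb = Ps − 6, where Ps is the price sellers receive.
Demand in terms of Ps becomes xd = 105 − 1.8(Ps − 6) = 115.8 - 1.8Ps. Setting this equal to supply: 115.8 - 1.8Ps = -3 + 6.5Ps, so Ps = 1188/83.
Buyers pay Pb = 1188/83 − 6 = 690/83; x' = -3 + 6.5·(1188/83) = 7473/83.
Buyers' price falls by P* − Pb = 1080/83 − 690/83 = 390/83; sellers' price rises by Ps − P* = 1188/83 − 1080/83 = 108/83.
So consumers capture (390/83)/6 = 65/83 of each unit of subsidy.

Consumer share = 65/83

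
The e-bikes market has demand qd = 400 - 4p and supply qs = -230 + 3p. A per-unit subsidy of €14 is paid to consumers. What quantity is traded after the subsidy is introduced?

q' = 64

Pre-subsidy: 400 - 4p = -230 + 3p gives p* = 90, q* = 40.
With the rebate, buyers effectively pay pb = ps − 14, where ps is the price sellers receive.
Demand in terms of ps becomes qd = 400 − 4(ps − 14) = 456 - 4ps. Setting this equal to supply: 456 - 4ps = -230 + 3ps, so ps = 98.
Buyers pay pb = 98 − 14 = 84; q' = -230 + 3·98 = 64.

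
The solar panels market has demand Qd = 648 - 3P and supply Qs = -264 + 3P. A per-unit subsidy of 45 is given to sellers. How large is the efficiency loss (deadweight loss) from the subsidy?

Deadweight loss = 1518.75

Pre-subsidy: 648 - 3P = -264 + 3P gives P* = 152, Q* = 192.
With the subsidy, sellers receive Ps = Pb + 45 for each unit, where Pb is the price buyers pay.
Supply in terms of Pb becomes Qs = -264 + 3(Pb + 45) = -129 + 3Pb. Setting this equal to demand: 648 - 3Pb = -129 + 3Pb, so Pb = 129.5.
Sellers receive Ps = 129.5 + 45 = 174.5; Q' = 648 − 3·129.5 = 259.5.
The subsidy expands output by 259.5 − 192 = 67.5 past the efficient level; on those units the gap between marginal cost and willingness to pay runs from 0 up to 45.
DWL = ½ × 45 × 67.5 = 1518.75.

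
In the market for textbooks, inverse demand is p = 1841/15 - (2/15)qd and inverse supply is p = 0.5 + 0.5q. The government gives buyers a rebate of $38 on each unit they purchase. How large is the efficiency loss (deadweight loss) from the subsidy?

Deadweight loss = $1140

Pre-subsidy: 1841/15 - (2/15)q = 0.5 + 0.5q gives q* = 193 and p* = 97.
With the rebate, buyers effectively pay pb = ps − 38, where ps is the price sellers receive.
On the curves, pb = 1841/15 - (2/15)q and ps = 0.5 + 0.5q; the wedge ps − pb = 38 gives 0.5 + 0.5q − (1841/15 - (2/15)q) = 38, so q' = 253.
Then pb = 1841/15 − (2/15)·253 = 89 and ps = 0.5 + 0.5·253 = 127.
The subsidy expands output by 253 − 193 = 60 past the efficient level; on those units the gap between marginal cost and willingness to pay runs from 0 up to 38.
DWL = ½ × 38 × 60 = 1140.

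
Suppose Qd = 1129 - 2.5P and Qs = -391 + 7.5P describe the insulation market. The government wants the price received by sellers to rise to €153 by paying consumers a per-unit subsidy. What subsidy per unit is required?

Required subsidy s = €4 per unit

At a seller price of 153, quantity supplied is -391 + 7.5·153 = 756.5.
Buyers absorb 756.5 only when they pay Pb with 1129 − 2.5·Pb = 756.5, i.e. Pb = 149.
s = Ps − Pb = 153 − 149 = 4.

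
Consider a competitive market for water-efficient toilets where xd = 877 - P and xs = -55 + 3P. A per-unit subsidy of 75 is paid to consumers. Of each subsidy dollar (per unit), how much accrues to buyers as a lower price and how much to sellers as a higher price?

Buyers gain 56.25 per unit; sellers gain 18.75 per unit

Pre-subsidy: 877 - P = -55 + 3P gives P* = 233, x* = 644.
With the rebate, buyers effectively pay Pb = Ps − 75, where Ps is the price sellers receive.
Demand in terms of Ps becomes xd = 877 − 1(Ps − 75) = 952 - Ps. Setting this equal to supply: 952 - Ps = -55 + 3Ps, so Ps = 251.75.
Buyers pay Pb = 251.75 − 75 = 176.75; x' = -55 + 3·251.75 = 700.25.
Buyers' price falls by P* − Pb = 233 − 176.75 = 56.25; sellers' price rises by Ps − P* = 251.75 − 233 = 18.75.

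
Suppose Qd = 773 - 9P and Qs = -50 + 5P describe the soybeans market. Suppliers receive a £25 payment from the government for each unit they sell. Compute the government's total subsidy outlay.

Government cost = 56750/7

Pre-subsidy: 773 - 9P = -50 + 5P gives P* = 823/14, Q* = 3415/14.
With the subsidy, sellers receive Ps = Pb + 25 for each unit, where Pb is the price buyers pay.
Supply in terms of Pb becomes Qs = -50 + 5(Pb + 25) = 75 + 5Pb. Setting this equal to demand: 773 - 9Pb = 75 + 5Pb, so Pb = 349/7.
Sellers receive Ps = 349/7 + 25 = 524/7; Q' = 773 − 9·(349/7) = 2270/7.
Government outlay = subsidy × quantity = 25 × 2270/7 = 56750/7.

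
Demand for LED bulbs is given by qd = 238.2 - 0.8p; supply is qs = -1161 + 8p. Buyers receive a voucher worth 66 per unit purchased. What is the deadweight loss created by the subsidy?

Deadweight loss = 1584

Pre-subsidy: 238.2 - 0.8p = -1161 + 8p gives p* = 159, q* = 111.
With the rebate, buyers effectively pay pb = ps − 66, where ps is the price sellers receive.
Demand in terms of ps becomes qd = 238.2 − 0.8(ps − 66) = 291 - 0.8ps. Setting this equal to supply: 291 - 0.8ps = -1161 + 8ps, so ps = 165.
Buyers pay pb = 165 − 66 = 99; q' = -1161 + 8·165 = 159.
The subsidy expands output by 159 − 111 = 48 past the efficient level; on those units the gap between marginal cost and willingness to pay runs from 0 up to 66.
DWL = ½ × 66 × 48 = 1584.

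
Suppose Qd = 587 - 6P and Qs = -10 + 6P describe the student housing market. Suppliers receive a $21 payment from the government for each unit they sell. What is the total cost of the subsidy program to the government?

Government cost = $7381.5

Pre-subsidy: 587 - 6P = -10 + 6P gives P* = 49.75, Q* = 288.5.
With the subsidy, sellers receive Ps = Pb + 21 for each unit, where Pb is the price buyers pay.
Supply in terms of Pb becomes Qs = -10 + 6(Pb + 21) = 116 + 6Pb. Setting this equal to demand: 587 - 6Pb = 116 + 6Pb, so Pb = 39.25.
Sellers receive Ps = 39.25 + 21 = 60.25; Q' = 587 − 6·39.25 = 351.5.
Government outlay = subsidy × quantity = 21 × 351.5 = 7381.5.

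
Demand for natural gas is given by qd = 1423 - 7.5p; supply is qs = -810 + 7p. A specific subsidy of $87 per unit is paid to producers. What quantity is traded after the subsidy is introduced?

Pre-subsidy: 1423 - 7.5p = -810 + 7p gives p* = 154, q* = 268.
With the subsidy, sellers receive ps = pb + 87 for each unit, where pb is the price buyers pay.
Supply in terms of pb becomes qs = -810 + 7(pb + 87) = -201 + 7pb. Setting this equal to demand: 1423 - 7.5pb = -201 + 7pb, so pb = 112.
Sellers receive ps = 112 + 87 = 199; q' = 1423 − 7.5·112 = 583.

q' = 583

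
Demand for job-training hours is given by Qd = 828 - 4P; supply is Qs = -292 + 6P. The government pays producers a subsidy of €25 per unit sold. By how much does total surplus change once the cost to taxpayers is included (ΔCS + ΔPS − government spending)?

Pre-subsidy: 828 - 4P = -292 + 6P gives P* = 112, Q* = 380.
With the subsidy, sellers receive Ps = Pb + 25 for each unit, where Pb is the price buyers pay.
Supply in terms of Pb becomes Qs = -292 + 6(Pb + 25) = -142 + 6Pb. Setting this equal to demand: 828 - 4Pb = -142 + 6Pb, so Pb = 97.
Sellers receive Ps = 97 + 25 = 122; Q' = 828 − 4·97 = 440.
ΔCS = ½(380 + 440)(112 − 97) = 6150; ΔPS = ½(380 + 440)(122 − 112) = 4100.
Government spending = 25 × 440 = 11000.
Net change = 6150 + 4100 − 11000 = -750. The loss equals the DWL triangle ½·25·60.

Net change in total surplus = -€750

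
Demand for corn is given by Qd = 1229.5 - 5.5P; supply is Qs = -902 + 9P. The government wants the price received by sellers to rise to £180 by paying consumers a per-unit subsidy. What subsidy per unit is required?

At a seller price of 180, quantity supplied is -902 + 9·180 = 718.
Buyers absorb 718 only when they pay Pb with 1229.5 − 5.5·Pb = 718, i.e. Pb = 93.
s = Ps − Pb = 180 − 93 = 87.

Required subsidy s = £87 per unit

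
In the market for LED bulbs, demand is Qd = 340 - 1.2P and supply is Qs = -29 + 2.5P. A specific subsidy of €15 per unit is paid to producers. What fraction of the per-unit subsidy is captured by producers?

Pre-subsidy: 340 - 1.2P = -29 + 2.5P gives P* = 3690/37, Q* = 8152/37.
With the subsidy, sellers receive Ps = Pb + 15 for each unit, where Pb is the price buyers pay.
Supply in terms of Pb becomes Qs = -29 + 2.5(Pb + 15) = 8.5 + 2.5Pb. Setting this equal to demand: 340 - 1.2Pb = 8.5 + 2.5Pb, so Pb = 3315/37.
Sellers receive Ps = 3315/37 + 15 = 3870/37; Q' = 340 − 1.2·(3315/37) = 8602/37.
Buyers' price falls by P* − Pb = 3690/37 − 3315/37 = 375/37; sellers' price rises by Ps − P* = 3870/37 − 3690/37 = 180/37.
So producers capture (180/37)/15 = 12/37 of each unit of subsidy.

Producer share = 12/37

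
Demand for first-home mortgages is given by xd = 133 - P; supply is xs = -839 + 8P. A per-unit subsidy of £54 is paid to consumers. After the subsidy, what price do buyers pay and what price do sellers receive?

Pre-subsidy: 133 - P = -839 + 8P gives P* = 108, x* = 25.
With the rebate, buyers effectively pay Pb = Ps − 54, where Ps is the price sellers receive.
Demand in terms of Ps becomes xd = 133 − 1(Ps − 54) = 187 - Ps. Setting this equal to supply: 187 - Ps = -839 + 8Ps, so Ps = 114.
Buyers pay Pb = 114 − 54 = 60; x' = -839 + 8·114 = 73.

Buyers pay £60; sellers receive £114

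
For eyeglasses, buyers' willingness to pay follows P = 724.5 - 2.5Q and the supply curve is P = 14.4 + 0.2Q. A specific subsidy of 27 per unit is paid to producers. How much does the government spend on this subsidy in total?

Pre-subsidy: 724.5 - 2.5Q = 14.4 + 0.2Q gives Q* = 263 and P* = 67.
With the subsidy, sellers receive Ps = Pb + 27 for each unit, where Pb is the price buyers pay.
On the curves, Pb = 724.5 - 2.5Q and Ps = 14.4 + 0.2Q; the wedge Ps − Pb = 27 gives 14.4 + 0.2Q − (724.5 - 2.5Q) = 27, so Q' = 273.
Then Pb = 724.5 − 2.5·273 = 42 and Ps = 14.4 + 0.2·273 = 69.
Government outlay = subsidy × quantity = 27 × 273 = 7371.

Government cost = 7371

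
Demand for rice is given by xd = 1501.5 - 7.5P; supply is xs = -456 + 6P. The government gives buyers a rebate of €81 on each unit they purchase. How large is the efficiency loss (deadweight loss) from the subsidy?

Pre-subsidy: 1501.5 - 7.5P = -456 + 6P gives P* = 145, x* = 414.
With the rebate, buyers effectively pay Pb = Ps − 81, where Ps is the price sellers receive.
Demand in terms of Ps becomes xd = 1501.5 − 7.5(Ps − 81) = 2109 - 7.5Ps. Setting this equal to supply: 2109 - 7.5Ps = -456 + 6Ps, so Ps = 190.
Buyers pay Pb = 190 − 81 = 109; x' = -456 + 6·190 = 684.
The subsidy expands output by 684 − 414 = 270 past the efficient level; on those units the gap between marginal cost and willingness to pay runs from 0 up to 81.
DWL = ½ × 81 × 270 = 10935.

Deadweight loss = €10935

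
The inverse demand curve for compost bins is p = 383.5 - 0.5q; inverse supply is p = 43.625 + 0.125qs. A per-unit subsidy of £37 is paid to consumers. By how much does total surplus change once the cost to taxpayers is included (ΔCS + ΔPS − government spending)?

Net change in total surplus = -£1095.2

Pre-subsidy: 383.5 - 0.5q = 43.625 + 0.125q gives q* = 543.8 and p* = 111.6.
With the rebate, buyers effectively pay pb = ps − 37, where ps is the price sellers receive.
On the curves, pb = 383.5 - 0.5q and ps = 43.625 + 0.125q; the wedge ps − pb = 37 gives 43.625 + 0.125q − (383.5 - 0.5q) = 37, so q' = 603.
Then pb = 383.5 − 0.5·603 = 82 and ps = 43.625 + 0.125·603 = 119.
ΔCS = ½(543.8 + 603)(111.6 − 82) = 16972.64; ΔPS = ½(543.8 + 603)(119 − 111.6) = 4243.16.
Government spending = 37 × 603 = 22311.
Net change = 16972.64 + 4243.16 − 22311 = -1095.2. The loss equals the DWL triangle ½·37·59.2.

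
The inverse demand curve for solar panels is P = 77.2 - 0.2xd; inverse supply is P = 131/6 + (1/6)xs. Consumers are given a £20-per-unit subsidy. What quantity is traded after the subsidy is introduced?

x' = 2261/11

Pre-subsidy: 77.2 - 0.2x = 131/6 + (1/6)x gives x* = 151 and P* = 47.
With the rebate, buyers effectively pay Pb = Ps − 20, where Ps is the price sellers receive.
On the curves, Pb = 77.2 - 0.2x and Ps = 131/6 + (1/6)x; the wedge Ps − Pb = 20 gives 131/6 + (1/6)x − (77.2 - 0.2x) = 20, so x' = 2261/11.
Then Pb = 77.2 − 0.2·(2261/11) = 397/11 and Ps = 131/6 + (1/6)·(2261/11) = 617/11.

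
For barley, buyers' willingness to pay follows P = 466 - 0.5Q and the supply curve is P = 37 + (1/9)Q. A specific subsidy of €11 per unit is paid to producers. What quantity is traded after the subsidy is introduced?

Pre-subsidy: 466 - 0.5Q = 37 + (1/9)Q gives Q* = 702 and P* = 115.
With the subsidy, sellers receive Ps = Pb + 11 for each unit, where Pb is the price buyers pay.
On the curves, Pb = 466 - 0.5Q and Ps = 37 + (1/9)Q; the wedge Ps − Pb = 11 gives 37 + (1/9)Q − (466 - 0.5Q) = 11, so Q' = 720.
Then Pb = 466 − 0.5·720 = 106 and Ps = 37 + (1/9)·720 = 117.

Q' = 720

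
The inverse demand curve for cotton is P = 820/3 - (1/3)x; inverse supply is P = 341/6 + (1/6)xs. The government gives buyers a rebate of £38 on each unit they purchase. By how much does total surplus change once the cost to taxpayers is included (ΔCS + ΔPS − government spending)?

Pre-subsidy: 820/3 - (1/3)x = 341/6 + (1/6)x gives x* = 433 and P* = 129.
With the rebate, buyers effectively pay Pb = Ps − 38, where Ps is the price sellers receive.
On the curves, Pb = 820/3 - (1/3)x and Ps = 341/6 + (1/6)x; the wedge Ps − Pb = 38 gives 341/6 + (1/6)x − (820/3 - (1/3)x) = 38, so x' = 509.
Then Pb = 820/3 − (1/3)·509 = 311/3 and Ps = 341/6 + (1/6)·509 = 425/3.
ΔCS = ½(433 + 509)(129 − 311/3) = 11932; ΔPS = ½(433 + 509)(425/3 − 129) = 5966.
Government spending = 38 × 509 = 19342.
Net change = 11932 + 5966 − 19342 = -1444. The loss equals the DWL triangle ½·38·76.

Net change in total surplus = -£1444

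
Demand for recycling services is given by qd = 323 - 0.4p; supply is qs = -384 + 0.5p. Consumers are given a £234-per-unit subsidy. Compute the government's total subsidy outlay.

Government cost = £14222

Pre-subsidy: 323 - 0.4p = -384 + 0.5p gives p* = 7070/9, q* = 79/9.
With the rebate, buyers effectively pay pb = ps − 234, where ps is the price sellers receive.
Demand in terms of ps becomes qd = 323 − 0.4(ps − 234) = 416.6 - 0.4ps. Setting this equal to supply: 416.6 - 0.4ps = -384 + 0.5ps, so ps = 8006/9.
Buyers pay pb = 8006/9 − 234 = 5900/9; q' = -384 + 0.5·(8006/9) = 547/9.
Government outlay = subsidy × quantity = 234 × 547/9 = 14222.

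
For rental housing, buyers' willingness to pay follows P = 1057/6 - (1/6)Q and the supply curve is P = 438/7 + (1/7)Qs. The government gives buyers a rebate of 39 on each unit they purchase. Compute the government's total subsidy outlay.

Pre-subsidy: 1057/6 - (1/6)Q = 438/7 + (1/7)Q gives Q* = 367 and P* = 115.
With the rebate, buyers effectively pay Pb = Ps − 39, where Ps is the price sellers receive.
On the curves, Pb = 1057/6 - (1/6)Q and Ps = 438/7 + (1/7)Q; the wedge Ps − Pb = 39 gives 438/7 + (1/7)Q − (1057/6 - (1/6)Q) = 39, so Q' = 493.
Then Pb = 1057/6 − (1/6)·493 = 94 and Ps = 438/7 + (1/7)·493 = 133.
Government outlay = subsidy × quantity = 39 × 493 = 19227.

Government cost = 19227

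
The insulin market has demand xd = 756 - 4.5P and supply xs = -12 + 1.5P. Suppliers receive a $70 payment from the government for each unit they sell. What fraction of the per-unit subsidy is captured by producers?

Pre-subsidy: 756 - 4.5P = -12 + 1.5P gives P* = 128, x* = 180.
With the subsidy, sellers receive Ps = Pb + 70 for each unit, where Pb is the price buyers pay.
Supply in terms of Pb becomes xs = -12 + 1.5(Pb + 70) = 93 + 1.5Pb. Setting this equal to demand: 756 - 4.5Pb = 93 + 1.5Pb, so Pb = 110.5.
Sellers receive Ps = 110.5 + 70 = 180.5; x' = 756 − 4.5·110.5 = 258.75.
Buyers' price falls by P* − Pb = 128 − 110.5 = 17.5; sellers' price rises by Ps − P* = 180.5 − 128 = 52.5.
So producers capture 52.5/70 = 0.75 of each unit of subsidy.

Producer share = 0.75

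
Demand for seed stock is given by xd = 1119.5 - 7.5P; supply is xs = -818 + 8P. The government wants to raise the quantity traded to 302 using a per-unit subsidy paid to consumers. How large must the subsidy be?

Required subsidy s = 31 per unit

At x = 302, invert demand for the buyer price: Pb = (1119.5 − 302)/7.5 = 109; invert supply for the seller price: Ps = (302 − (-818))/8 = 140.
The subsidy must fill the gap: s = Ps − Pb = 140 − 109 = 31.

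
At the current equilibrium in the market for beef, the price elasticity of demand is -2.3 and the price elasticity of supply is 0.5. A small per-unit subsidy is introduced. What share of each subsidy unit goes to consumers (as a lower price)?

Consumer share = 5/28

For a small subsidy around the equilibrium, the benefit split depends on the relative slopes, which at a point are proportional to the elasticities.
Buyer share = εs/(εs + |εd|) = 0.5/(0.5 + 2.3) = 5/28; seller share = |εd|/(εs + |εd|) = 23/28.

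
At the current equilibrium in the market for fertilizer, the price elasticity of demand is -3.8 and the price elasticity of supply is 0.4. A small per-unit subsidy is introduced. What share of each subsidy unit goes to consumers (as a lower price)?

For a small subsidy around the equilibrium, the benefit split depends on the relative slopes, which at a point are proportional to the elasticities.
Buyer share = εs/(εs + |εd|) = 0.4/(0.4 + 3.8) = 2/21; seller share = |εd|/(εs + |εd|) = 19/21.

Consumer share = 2/21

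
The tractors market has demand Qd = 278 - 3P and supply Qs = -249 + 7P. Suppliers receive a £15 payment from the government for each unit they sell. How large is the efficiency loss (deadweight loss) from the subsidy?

Pre-subsidy: 278 - 3P = -249 + 7P gives P* = 52.7, Q* = 119.9.
With the subsidy, sellers receive Ps = Pb + 15 for each unit, where Pb is the price buyers pay.
Supply in terms of Pb becomes Qs = -249 + 7(Pb + 15) = -144 + 7Pb. Setting this equal to demand: 278 - 3Pb = -144 + 7Pb, so Pb = 42.2.
Sellers receive Ps = 42.2 + 15 = 57.2; Q' = 278 − 3·42.2 = 151.4.
The subsidy expands output by 151.4 − 119.9 = 31.5 past the efficient level; on those units the gap between marginal cost and willingness to pay runs from 0 up to 15.
DWL = ½ × 15 × 31.5 = 236.25.

Deadweight loss = £236.25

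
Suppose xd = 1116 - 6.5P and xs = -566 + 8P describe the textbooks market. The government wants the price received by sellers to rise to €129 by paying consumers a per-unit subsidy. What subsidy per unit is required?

At a seller price of 129, quantity supplied is -566 + 8·129 = 466.
Buyers absorb 466 only when they pay Pb with 1116 − 6.5·Pb = 466, i.e. Pb = 100.
s = Ps − Pb = 129 − 100 = 29.

Required subsidy s = €29 per unit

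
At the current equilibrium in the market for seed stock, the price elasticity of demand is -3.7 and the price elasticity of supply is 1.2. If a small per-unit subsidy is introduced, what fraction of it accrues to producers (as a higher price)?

For a small subsidy around the equilibrium, the benefit split depends on the relative slopes, which at a point are proportional to the elasticities.
Buyer share = εs/(εs + |εd|) = 1.2/(1.2 + 3.7) = 12/49; seller share = |εd|/(εs + |εd|) = 37/49.
So producers capture 37/49 of the subsidy.

Producer share = 37/49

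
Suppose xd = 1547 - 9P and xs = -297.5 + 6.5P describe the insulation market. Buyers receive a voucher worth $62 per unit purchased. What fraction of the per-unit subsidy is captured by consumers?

Consumer share = 13/31

Pre-subsidy: 1547 - 9P = -297.5 + 6.5P gives P* = 119, x* = 476.
With the rebate, buyers effectively pay Pb = Ps − 62, where Ps is the price sellers receive.
Demand in terms of Ps becomes xd = 1547 − 9(Ps − 62) = 2105 - 9Ps. Setting this equal to supply: 2105 - 9Ps = -297.5 + 6.5Ps, so Ps = 155.
Buyers pay Pb = 155 − 62 = 93; x' = -297.5 + 6.5·155 = 710.
Buyers' price falls by P* − Pb = 119 − 93 = 26; sellers' price rises by Ps − P* = 155 − 119 = 36.
So consumers capture 26/62 = 13/31 of each unit of subsidy.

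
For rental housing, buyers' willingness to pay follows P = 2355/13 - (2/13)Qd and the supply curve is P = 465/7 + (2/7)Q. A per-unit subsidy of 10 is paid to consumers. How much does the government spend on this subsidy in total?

Government cost = 2837.5

Pre-subsidy: 2355/13 - (2/13)Q = 465/7 + (2/7)Q gives Q* = 261 and P* = 141.
With the rebate, buyers effectively pay Pb = Ps − 10, where Ps is the price sellers receive.
On the curves, Pb = 2355/13 - (2/13)Q and Ps = 465/7 + (2/7)Q; the wedge Ps − Pb = 10 gives 465/7 + (2/7)Q − (2355/13 - (2/13)Q) = 10, so Q' = 283.75.
Then Pb = 2355/13 − (2/13)·283.75 = 137.5 and Ps = 465/7 + (2/7)·283.75 = 147.5.
Government outlay = subsidy × quantity = 10 × 283.75 = 2837.5.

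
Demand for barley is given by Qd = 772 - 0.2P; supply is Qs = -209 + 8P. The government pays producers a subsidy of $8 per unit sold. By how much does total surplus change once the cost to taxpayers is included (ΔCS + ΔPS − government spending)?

Pre-subsidy: 772 - 0.2P = -209 + 8P gives P* = 4905/41, Q* = 30671/41.
With the subsidy, sellers receive Ps = Pb + 8 for each unit, where Pb is the price buyers pay.
Supply in terms of Pb becomes Qs = -209 + 8(Pb + 8) = -145 + 8Pb. Setting this equal to demand: 772 - 0.2Pb = -145 + 8Pb, so Pb = 4585/41.
Sellers receive Ps = 4585/41 + 8 = 4913/41; Q' = 772 − 0.2·(4585/41) = 30735/41.
ΔCS = ½(30671/41 + 30735/41)(4905/41 − 4585/41) = 9824960/1681; ΔPS = ½(30671/41 + 30735/41)(4913/41 − 4905/41) = 245624/1681.
Government spending = 8 × 30735/41 = 245880/41.
Net change = 9824960/1681 + 245624/1681 − 245880/41 = -256/41. The loss equals the DWL triangle ½·8·64/41.

Net change in total surplus = -256/41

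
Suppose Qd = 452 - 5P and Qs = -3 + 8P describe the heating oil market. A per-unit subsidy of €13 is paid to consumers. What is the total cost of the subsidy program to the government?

Pre-subsidy: 452 - 5P = -3 + 8P gives P* = 35, Q* = 277.
With the rebate, buyers effectively pay Pb = Ps − 13, where Ps is the price sellers receive.
Demand in terms of Ps becomes Qd = 452 − 5(Ps − 13) = 517 - 5Ps. Setting this equal to supply: 517 - 5Ps = -3 + 8Ps, so Ps = 40.
Buyers pay Pb = 40 − 13 = 27; Q' = -3 + 8·40 = 317.
Government outlay = subsidy × quantity = 13 × 317 = 4121.

Government cost = €4121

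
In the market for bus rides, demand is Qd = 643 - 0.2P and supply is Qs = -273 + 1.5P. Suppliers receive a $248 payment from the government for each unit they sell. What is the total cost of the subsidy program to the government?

Government cost = $143592

Pre-subsidy: 643 - 0.2P = -273 + 1.5P gives P* = 9160/17, Q* = 9099/17.
With the subsidy, sellers receive Ps = Pb + 248 for each unit, where Pb is the price buyers pay.
Supply in terms of Pb becomes Qs = -273 + 1.5(Pb + 248) = 99 + 1.5Pb. Setting this equal to demand: 643 - 0.2Pb = 99 + 1.5Pb, so Pb = 320.
Sellers receive Ps = 320 + 248 = 568; Q' = 643 − 0.2·320 = 579.
Government outlay = subsidy × quantity = 248 × 579 = 143592.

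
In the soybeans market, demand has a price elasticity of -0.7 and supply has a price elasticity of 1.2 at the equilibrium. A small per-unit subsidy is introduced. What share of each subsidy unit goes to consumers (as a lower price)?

For a small subsidy around the equilibrium, the benefit split depends on the relative slopes, which at a point are proportional to the elasticities.
Buyer share = εs/(εs + |εd|) = 1.2/(1.2 + 0.7) = 12/19; seller share = |εd|/(εs + |εd|) = 7/19.

Consumer share = 12/19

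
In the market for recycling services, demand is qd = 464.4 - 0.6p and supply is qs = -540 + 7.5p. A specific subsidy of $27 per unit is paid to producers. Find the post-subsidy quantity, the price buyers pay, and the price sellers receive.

Pre-subsidy: 464.4 - 0.6p = -540 + 7.5p gives p* = 124, q* = 390.
With the subsidy, sellers receive ps = pb + 27 for each unit, where pb is the price buyers pay.
Supply in terms of pb becomes qs = -540 + 7.5(pb + 27) = -337.5 + 7.5pb. Setting this equal to demand: 464.4 - 0.6pb = -337.5 + 7.5pb, so pb = 99.
Sellers receive ps = 99 + 27 = 126; q' = 464.4 − 0.6·99 = 405.

q' = 405; buyers pay $99; sellers receive $126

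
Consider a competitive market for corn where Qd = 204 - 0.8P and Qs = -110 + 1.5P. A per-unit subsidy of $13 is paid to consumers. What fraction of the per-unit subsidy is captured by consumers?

Consumer share = 15/23

Pre-subsidy: 204 - 0.8P = -110 + 1.5P gives P* = 3140/23, Q* = 2180/23.
With the rebate, buyers effectively pay Pb = Ps − 13, where Ps is the price sellers receive.
Demand in terms of Ps becomes Qd = 204 − 0.8(Ps − 13) = 214.4 - 0.8Ps. Setting this equal to supply: 214.4 - 0.8Ps = -110 + 1.5Ps, so Ps = 3244/23.
Buyers pay Pb = 3244/23 − 13 = 2945/23; Q' = -110 + 1.5·(3244/23) = 2336/23.
Buyers' price falls by P* − Pb = 3140/23 − 2945/23 = 195/23; sellers' price rises by Ps − P* = 3244/23 − 3140/23 = 104/23.
So consumers capture (195/23)/13 = 15/23 of each unit of subsidy.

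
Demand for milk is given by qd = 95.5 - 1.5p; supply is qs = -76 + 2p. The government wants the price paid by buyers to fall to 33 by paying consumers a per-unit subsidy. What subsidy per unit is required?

Required subsidy s = 28 per unit

At a buyer price of 33, quantity demanded is 95.5 − 1.5·33 = 46.
Sellers supply 46 only when they receive ps with -76 + 2·ps = 46, i.e. ps = 61.
s = ps − pb = 61 − 33 = 28.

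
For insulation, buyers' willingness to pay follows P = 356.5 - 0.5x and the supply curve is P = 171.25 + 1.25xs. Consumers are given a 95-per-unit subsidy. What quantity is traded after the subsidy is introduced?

Pre-subsidy: 356.5 - 0.5x = 171.25 + 1.25x gives x* = 741/7 and P* = 2125/7.
With the rebate, buyers effectively pay Pb = Ps − 95, where Ps is the price sellers receive.
On the curves, Pb = 356.5 - 0.5x and Ps = 171.25 + 1.25x; the wedge Ps − Pb = 95 gives 171.25 + 1.25x − (356.5 - 0.5x) = 95, so x' = 1121/7.
Then Pb = 356.5 − 0.5·(1121/7) = 1935/7 and Ps = 171.25 + 1.25·(1121/7) = 2600/7.

x' = 1121/7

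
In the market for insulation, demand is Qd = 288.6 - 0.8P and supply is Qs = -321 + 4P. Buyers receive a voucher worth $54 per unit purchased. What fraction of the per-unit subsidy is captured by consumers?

Pre-subsidy: 288.6 - 0.8P = -321 + 4P gives P* = 127, Q* = 187.
With the rebate, buyers effectively pay Pb = Ps − 54, where Ps is the price sellers receive.
Demand in terms of Ps becomes Qd = 288.6 − 0.8(Ps − 54) = 331.8 - 0.8Ps. Setting this equal to supply: 331.8 - 0.8Ps = -321 + 4Ps, so Ps = 136.
Buyers pay Pb = 136 − 54 = 82; Q' = -321 + 4·136 = 223.
Buyers' price falls by P* − Pb = 127 − 82 = 45; sellers' price rises by Ps − P* = 136 − 127 = 9.
So consumers capture 45/54 = 5/6 of each unit of subsidy.

Consumer share = 5/6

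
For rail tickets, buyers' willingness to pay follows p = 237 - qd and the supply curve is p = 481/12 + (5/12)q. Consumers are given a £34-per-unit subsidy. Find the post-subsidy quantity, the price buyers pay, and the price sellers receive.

Pre-subsidy: 237 - q = 481/12 + (5/12)q gives q* = 139 and p* = 98.
With the rebate, buyers effectively pay pb = ps − 34, where ps is the price sellers receive.
On the curves, pb = 237 - q and ps = 481/12 + (5/12)q; the wedge ps − pb = 34 gives 481/12 + (5/12)q − (237 - q) = 34, so q' = 163.
Then pb = 237 − 1·163 = 74 and ps = 481/12 + (5/12)·163 = 108.

q' = 163; buyers pay £74; sellers receive £108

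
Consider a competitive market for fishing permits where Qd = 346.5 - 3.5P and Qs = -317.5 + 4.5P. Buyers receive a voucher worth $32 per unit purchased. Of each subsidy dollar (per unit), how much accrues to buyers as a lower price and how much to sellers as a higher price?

Buyers gain $18 per unit; sellers gain $14 per unit

Pre-subsidy: 346.5 - 3.5P = -317.5 + 4.5P gives P* = 83, Q* = 56.
With the rebate, buyers effectively pay Pb = Ps − 32, where Ps is the price sellers receive.
Demand in terms of Ps becomes Qd = 346.5 − 3.5(Ps − 32) = 458.5 - 3.5Ps. Setting this equal to supply: 458.5 - 3.5Ps = -317.5 + 4.5Ps, so Ps = 97.
Buyers pay Pb = 97 − 32 = 65; Q' = -317.5 + 4.5·97 = 119.
Buyers' price falls by P* − Pb = 83 − 65 = 18; sellers' price rises by Ps − P* = 97 − 83 = 14.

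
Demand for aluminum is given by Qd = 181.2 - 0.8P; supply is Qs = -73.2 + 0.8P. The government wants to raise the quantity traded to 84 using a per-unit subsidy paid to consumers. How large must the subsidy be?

At Q = 84, invert demand for the buyer price: Pb = (181.2 − 84)/0.8 = 121.5; invert supply for the seller price: Ps = (84 − (-73.2))/0.8 = 196.5.
The subsidy must fill the gap: s = Ps − Pb = 196.5 − 121.5 = 75.

Required subsidy s = 75 per unit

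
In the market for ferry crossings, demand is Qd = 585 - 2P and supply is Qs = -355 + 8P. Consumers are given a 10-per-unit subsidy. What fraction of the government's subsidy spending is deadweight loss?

Pre-subsidy: 585 - 2P = -355 + 8P gives P* = 94, Q* = 397.
With the rebate, buyers effectively pay Pb = Ps − 10, where Ps is the price sellers receive.
Demand in terms of Ps becomes Qd = 585 − 2(Ps − 10) = 605 - 2Ps. Setting this equal to supply: 605 - 2Ps = -355 + 8Ps, so Ps = 96.
Buyers pay Pb = 96 − 10 = 86; Q' = -355 + 8·96 = 413.
ΔCS = ½(397 + 413)(94 − 86) = 3240; ΔPS = ½(397 + 413)(96 − 94) = 810.
Government spending = 10 × 413 = 4130.
DWL = ½ × 10 × (413 − 397) = 80; fraction = 80 / 4130 = 8/413.

DWL / government spending = 8/413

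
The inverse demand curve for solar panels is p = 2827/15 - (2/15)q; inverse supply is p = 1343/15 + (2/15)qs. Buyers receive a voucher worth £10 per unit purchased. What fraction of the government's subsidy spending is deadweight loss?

Pre-subsidy: 2827/15 - (2/15)q = 1343/15 + (2/15)q gives q* = 371 and p* = 139.
With the rebate, buyers effectively pay pb = ps − 10, where ps is the price sellers receive.
On the curves, pb = 2827/15 - (2/15)q and ps = 1343/15 + (2/15)q; the wedge ps − pb = 10 gives 1343/15 + (2/15)q − (2827/15 - (2/15)q) = 10, so q' = 408.5.
Then pb = 2827/15 − (2/15)·408.5 = 134 and ps = 1343/15 + (2/15)·408.5 = 144.
ΔCS = ½(371 + 408.5)(139 − 134) = 1948.75; ΔPS = ½(371 + 408.5)(144 − 139) = 1948.75.
Government spending = 10 × 408.5 = 4085.
DWL = ½ × 10 × (408.5 − 371) = 187.5; fraction = 187.5 / 4085 = 75/1634.

DWL / government spending = 75/1634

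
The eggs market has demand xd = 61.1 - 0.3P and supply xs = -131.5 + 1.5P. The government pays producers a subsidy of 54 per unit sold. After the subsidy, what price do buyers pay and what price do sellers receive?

Buyers pay 62; sellers receive 116

Pre-subsidy: 61.1 - 0.3P = -131.5 + 1.5P gives P* = 107, x* = 29.
With the subsidy, sellers receive Ps = Pb + 54 for each unit, where Pb is the price buyers pay.
Supply in terms of Pb becomes xs = -131.5 + 1.5(Pb + 54) = -50.5 + 1.5Pb. Setting this equal to demand: 61.1 - 0.3Pb = -50.5 + 1.5Pb, so Pb = 62.
Sellers receive Ps = 62 + 54 = 116; x' = 61.1 − 0.3·62 = 42.5.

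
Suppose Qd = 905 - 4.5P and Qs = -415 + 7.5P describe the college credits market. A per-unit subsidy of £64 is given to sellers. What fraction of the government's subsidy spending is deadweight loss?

DWL / government spending = 9/59

Pre-subsidy: 905 - 4.5P = -415 + 7.5P gives P* = 110, Q* = 410.
With the subsidy, sellers receive Ps = Pb + 64 for each unit, where Pb is the price buyers pay.
Supply in terms of Pb becomes Qs = -415 + 7.5(Pb + 64) = 65 + 7.5Pb. Setting this equal to demand: 905 - 4.5Pb = 65 + 7.5Pb, so Pb = 70.
Sellers receive Ps = 70 + 64 = 134; Q' = 905 − 4.5·70 = 590.
ΔCS = ½(410 + 590)(110 − 70) = 20000; ΔPS = ½(410 + 590)(134 − 110) = 12000.
Government spending = 64 × 590 = 37760.
DWL = ½ × 64 × (590 − 410) = 5760; fraction = 5760 / 37760 = 9/59.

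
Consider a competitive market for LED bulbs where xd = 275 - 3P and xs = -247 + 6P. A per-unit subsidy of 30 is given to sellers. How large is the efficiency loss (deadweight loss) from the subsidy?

Deadweight loss = 900

Pre-subsidy: 275 - 3P = -247 + 6P gives P* = 58, x* = 101.
With the subsidy, sellers receive Ps = Pb + 30 for each unit, where Pb is the price buyers pay.
Supply in terms of Pb becomes xs = -247 + 6(Pb + 30) = -67 + 6Pb. Setting this equal to demand: 275 - 3Pb = -67 + 6Pb, so Pb = 38.
Sellers receive Ps = 38 + 30 = 68; x' = 275 − 3·38 = 161.
The subsidy expands output by 161 − 101 = 60 past the efficient level; on those units the gap between marginal cost and willingness to pay runs from 0 up to 30.
DWL = ½ × 30 × 60 = 900.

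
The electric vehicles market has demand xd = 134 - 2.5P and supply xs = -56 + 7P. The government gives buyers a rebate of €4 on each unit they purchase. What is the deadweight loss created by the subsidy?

Pre-subsidy: 134 - 2.5P = -56 + 7P gives P* = 20, x* = 84.
With the rebate, buyers effectively pay Pb = Ps − 4, where Ps is the price sellers receive.
Demand in terms of Ps becomes xd = 134 − 2.5(Ps − 4) = 144 - 2.5Ps. Setting this equal to supply: 144 - 2.5Ps = -56 + 7Ps, so Ps = 400/19.
Buyers pay Pb = 400/19 − 4 = 324/19; x' = -56 + 7·(400/19) = 1736/19.
The subsidy expands output by 1736/19 − 84 = 140/19 past the efficient level; on those units the gap between marginal cost and willingness to pay runs from 0 up to 4.
DWL = ½ × 4 × 140/19 = 280/19.

Deadweight loss = 280/19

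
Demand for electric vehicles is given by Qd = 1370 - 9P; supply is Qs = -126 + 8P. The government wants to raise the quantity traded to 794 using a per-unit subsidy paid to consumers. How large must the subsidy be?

Required subsidy s = 51 per unit

At Q = 794, invert demand for the buyer price: Pb = (1370 − 794)/9 = 64; invert supply for the seller price: Ps = (794 − (-126))/8 = 115.
The subsidy must fill the gap: s = Ps − Pb = 115 − 64 = 51.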